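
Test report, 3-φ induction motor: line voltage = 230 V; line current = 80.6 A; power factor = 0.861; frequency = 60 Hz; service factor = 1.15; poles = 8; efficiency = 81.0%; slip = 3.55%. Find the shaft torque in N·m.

246 N·m

P_in = √3·V·I·cosφ = 1.732 × 230 × 80.6 × 0.861 = 27645 W
P_out = η·P_in = 0.81 × 27645 = 22392 W
n_s = 120×60/8 = 900 rpm; n = 900×(1−0.0355) = 868 rpm
ω = 2π×868/60 = 90.9 rad/s
τ = P_out/ω = 22392/90.9 = 246 N·m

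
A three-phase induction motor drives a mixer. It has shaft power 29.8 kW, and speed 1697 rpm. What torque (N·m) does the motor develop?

ω = 2π × 1697/60 = 177.7 rad/s
τ = P/ω = 29800/177.7 = 168 N·m

168 N·m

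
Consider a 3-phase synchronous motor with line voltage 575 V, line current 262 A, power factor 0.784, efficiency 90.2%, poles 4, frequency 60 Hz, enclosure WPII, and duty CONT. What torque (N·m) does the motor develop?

979 N·m

P_in = √3·V·I·cosφ = 1.732 × 575 × 262 × 0.784 = 204566 W
P_out = η·P_in = 0.902 × 204566 = 184519 W
n = n_s = 120×60/4 = 1800 rpm (synchronous)
ω = 2π×1800/60 = 188.5 rad/s
τ = P_out/ω = 184519/188.5 = 979 N·m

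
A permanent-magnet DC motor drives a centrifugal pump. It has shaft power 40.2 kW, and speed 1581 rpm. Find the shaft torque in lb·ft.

179 lb·ft

ω = 2π × 1581/60 = 165.6 rad/s
τ = P/ω = 40200/165.6 = 242.8 N·m
In lb·ft: 242.8/1.356 = 179 lb·ft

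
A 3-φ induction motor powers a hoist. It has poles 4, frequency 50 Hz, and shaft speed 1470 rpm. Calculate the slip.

n_s = 120f/p = 120×50/4 = 1500 rpm
s = (n_s − n)/n_s = (1500 − 1470)/1500 = 0.0200

2.00 %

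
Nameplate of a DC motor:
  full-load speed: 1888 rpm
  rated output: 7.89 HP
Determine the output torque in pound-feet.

22 lb·ft

P_out = 7.89 × 746 = 5886 W
ω = 2π × 1888/60 = 197.7 rad/s
τ = P_out/ω = 5886/197.7 = 29.77 N·m
In lb·ft: 29.77/1.356 = 22 lb·ft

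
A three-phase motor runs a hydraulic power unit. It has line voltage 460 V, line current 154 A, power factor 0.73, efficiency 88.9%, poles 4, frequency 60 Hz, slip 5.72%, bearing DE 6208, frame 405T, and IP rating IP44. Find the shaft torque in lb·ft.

330 lb·ft

P_in = √3·V·I·cosφ = 1.732 × 460 × 154 × 0.73 = 89567 W
P_out = η·P_in = 0.889 × 89567 = 79625 W
n_s = 120×60/4 = 1800 rpm; n = 1800×(1−0.0572) = 1697 rpm
ω = 2π×1697/60 = 177.7 rad/s
τ = P_out/ω = 79625/177.7 = 448.1 N·m
In lb·ft: 448.1/1.356 = 330 lb·ft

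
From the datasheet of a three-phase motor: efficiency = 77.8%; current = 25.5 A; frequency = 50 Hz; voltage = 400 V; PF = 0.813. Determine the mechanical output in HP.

P_in = √3·V·I·cosφ = 1.732 × 400 × 25.5 × 0.813 = 14363 W
P_out = η·P_in = 0.778 × 14363 = 11174 W
= 11174/746 = 15 HP

15 HP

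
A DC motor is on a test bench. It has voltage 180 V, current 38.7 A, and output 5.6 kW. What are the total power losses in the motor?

1370 W

P_in = V·I = 180×38.7 = 6966 W
P_out = 5600 W
Losses = P_in − P_out = 6966 − 5600 = 1366 W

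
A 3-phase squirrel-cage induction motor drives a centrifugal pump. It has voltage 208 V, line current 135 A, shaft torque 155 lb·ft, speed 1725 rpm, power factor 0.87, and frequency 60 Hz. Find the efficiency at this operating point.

89.7 %

τ = 155 lb·ft × 1.356 = 210.2 N·m
ω = 2π × 1725/60 = 180.6 rad/s; P_out = τω = 210.2 × 180.6 = 37962 W
P_in = √3·V_L·I_L·cosφ = 1.732 × 208 × 135 × 0.87 = 42312 W
η = P_out / P_in = 37962 / 42312 = 0.897 = 89.7%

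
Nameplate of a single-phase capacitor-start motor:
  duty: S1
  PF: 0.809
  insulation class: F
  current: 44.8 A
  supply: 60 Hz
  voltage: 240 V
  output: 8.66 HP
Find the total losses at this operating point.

P_in = V·I·cosφ = 240×44.8×0.809 = 8698 W
P_out = 8.66×746 = 6460 W
Losses = P_in − P_out = 8698 − 6460 = 2238 W

2240 W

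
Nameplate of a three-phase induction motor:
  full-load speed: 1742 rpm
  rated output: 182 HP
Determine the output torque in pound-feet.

P_out = 182 × 746 = 135772 W
ω = 2π × 1742/60 = 182.4 rad/s
τ = P_out/ω = 135772/182.4 = 744.4 N·m
In lb·ft: 744.4/1.356 = 549 lb·ft

549 lb·ft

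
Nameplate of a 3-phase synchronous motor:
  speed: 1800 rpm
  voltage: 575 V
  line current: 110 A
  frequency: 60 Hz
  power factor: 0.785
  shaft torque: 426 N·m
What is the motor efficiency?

93.4 %

ω = 2π × 1800/60 = 188.5 rad/s; P_out = τω = 426 × 188.5 = 80301 W
P_in = √3·V_L·I_L·cosφ = 1.732 × 575 × 110 × 0.785 = 85996 W
η = P_out / P_in = 80301 / 85996 = 0.934 = 93.4%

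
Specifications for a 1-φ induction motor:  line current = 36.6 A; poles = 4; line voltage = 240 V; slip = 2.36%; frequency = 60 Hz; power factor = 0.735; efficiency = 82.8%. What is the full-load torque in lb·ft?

P_in = V·I·cosφ = 240 × 36.6 × 0.735 = 6456 W
P_out = η·P_in = 0.828 × 6456 = 5346 W
n_s = 120×60/4 = 1800 rpm; n = 1800×(1−0.0236) = 1758 rpm
ω = 2π×1758/60 = 184.1 rad/s
τ = P_out/ω = 5346/184.1 = 29.04 N·m
In lb·ft: 29.04/1.356 = 21.4 lb·ft

21.4 lb·ft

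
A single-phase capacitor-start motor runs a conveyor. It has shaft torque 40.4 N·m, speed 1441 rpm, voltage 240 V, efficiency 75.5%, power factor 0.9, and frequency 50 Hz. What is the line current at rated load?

ω = 2π×1441/60 = 150.9 rad/s; P_out = τω = 40.4 × 150.9 = 6096 W
P_in = P_out / η = 6096 / 0.755 = 8074 W
I = P_in / (V·cosφ) = 8074 / (240 × 0.9) = 37.4 A

37.4 A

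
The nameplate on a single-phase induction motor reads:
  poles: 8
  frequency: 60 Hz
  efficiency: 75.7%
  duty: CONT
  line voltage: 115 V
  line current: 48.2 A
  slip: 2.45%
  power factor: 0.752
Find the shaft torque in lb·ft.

25.3 lb·ft

P_in = V·I·cosφ = 115 × 48.2 × 0.752 = 4168 W
P_out = η·P_in = 0.757 × 4168 = 3155 W
n_s = 120×60/8 = 900 rpm; n = 900×(1−0.0245) = 878 rpm
ω = 2π×878/60 = 91.94 rad/s
τ = P_out/ω = 3155/91.94 = 34.32 N·m
In lb·ft: 34.32/1.356 = 25.3 lb·ft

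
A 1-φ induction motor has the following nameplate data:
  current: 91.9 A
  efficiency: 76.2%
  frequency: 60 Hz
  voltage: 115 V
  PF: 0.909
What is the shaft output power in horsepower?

P_in = V·I·cosφ = 115 × 91.9 × 0.909 = 9607 W
P_out = η·P_in = 0.762 × 9607 = 7321 W
= 7321/746 = 9.81 HP

9.81 HP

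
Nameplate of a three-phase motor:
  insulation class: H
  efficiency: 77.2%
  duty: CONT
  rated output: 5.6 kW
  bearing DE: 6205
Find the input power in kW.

P_out = 5600 W
P_in = P_out/η = 5600/0.772 = 7254 W = 7.25 kW

7.25 kW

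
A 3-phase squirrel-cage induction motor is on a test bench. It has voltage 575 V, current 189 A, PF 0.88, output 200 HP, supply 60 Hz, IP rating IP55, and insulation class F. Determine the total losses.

16400 W

P_in = √3·V·I·cosφ = 1.732×575×189×0.88 = 165638 W
P_out = 200×746 = 149200 W
Losses = P_in − P_out = 165638 − 149200 = 16438 W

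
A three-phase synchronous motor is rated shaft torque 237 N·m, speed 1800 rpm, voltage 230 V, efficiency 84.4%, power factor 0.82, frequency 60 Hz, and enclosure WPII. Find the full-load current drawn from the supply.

162 A

ω = 2π×1800/60 = 188.5 rad/s; P_out = τω = 237 × 188.5 = 44675 W
P_in = P_out / η = 44675 / 0.844 = 52932 W
I_L = P_in / (√3·V_L·cosφ) = 52932 / (1.732 × 230 × 0.82) = 162 A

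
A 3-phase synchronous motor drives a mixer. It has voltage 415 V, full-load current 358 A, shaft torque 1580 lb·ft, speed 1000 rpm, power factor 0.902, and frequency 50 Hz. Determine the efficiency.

96.6 %

τ = 1580 lb·ft × 1.356 = 2142 N·m
ω = 2π × 1000/60 = 104.7 rad/s; P_out = τω = 2142 × 104.7 = 224267 W
P_in = √3·V_L·I_L·cosφ = 1.732 × 415 × 358 × 0.902 = 232106 W
η = P_out / P_in = 224267 / 232106 = 0.966 = 96.6%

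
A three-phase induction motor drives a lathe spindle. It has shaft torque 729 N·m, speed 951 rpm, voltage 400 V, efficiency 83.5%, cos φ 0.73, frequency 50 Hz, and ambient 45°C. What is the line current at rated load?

172 A

ω = 2π×951/60 = 99.59 rad/s; P_out = τω = 729 × 99.59 = 72601 W
P_in = P_out / η = 72601 / 0.835 = 86947 W
I_L = P_in / (√3·V_L·cosφ) = 86947 / (1.732 × 400 × 0.73) = 172 A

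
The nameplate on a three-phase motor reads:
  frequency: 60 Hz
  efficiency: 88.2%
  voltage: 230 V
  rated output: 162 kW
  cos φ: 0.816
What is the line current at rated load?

P_out = 162 kW = 162000 W
P_in = P_out / η = 162000 / 0.882 = 183673 W
I_L = P_in / (√3·V_L·cosφ) = 183673 / (1.732 × 230 × 0.816) = 565 A

565 A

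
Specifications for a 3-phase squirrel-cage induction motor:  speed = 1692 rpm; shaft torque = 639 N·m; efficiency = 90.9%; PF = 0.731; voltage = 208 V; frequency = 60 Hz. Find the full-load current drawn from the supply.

ω = 2π×1692/60 = 177.2 rad/s; P_out = τω = 639 × 177.2 = 113231 W
P_in = P_out / η = 113231 / 0.909 = 124567 W
I_L = P_in / (√3·V_L·cosφ) = 124567 / (1.732 × 208 × 0.731) = 473 A

473 A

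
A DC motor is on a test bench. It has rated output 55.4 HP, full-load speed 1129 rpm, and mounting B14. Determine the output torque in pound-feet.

P_out = 55.4 × 746 = 41328 W
ω = 2π × 1129/60 = 118.2 rad/s
τ = P_out/ω = 41328/118.2 = 349.6 N·m
In lb·ft: 349.6/1.356 = 258 lb·ft

258 lb·ft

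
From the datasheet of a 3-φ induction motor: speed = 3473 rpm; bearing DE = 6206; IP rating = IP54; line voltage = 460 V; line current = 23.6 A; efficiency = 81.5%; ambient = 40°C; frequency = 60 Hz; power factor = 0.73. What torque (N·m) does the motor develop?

30.8 N·m

P_in = √3·V·I·cosφ = 1.732 × 460 × 23.6 × 0.73 = 13726 W
P_out = η·P_in = 0.815 × 13726 = 11187 W
n = 3473 rpm
ω = 2π×3473/60 = 363.7 rad/s
τ = P_out/ω = 11187/363.7 = 30.8 N·m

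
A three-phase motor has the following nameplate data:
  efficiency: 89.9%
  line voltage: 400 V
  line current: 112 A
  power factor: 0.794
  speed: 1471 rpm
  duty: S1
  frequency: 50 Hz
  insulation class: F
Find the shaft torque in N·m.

P_in = √3·V·I·cosφ = 1.732 × 400 × 112 × 0.794 = 61609 W
P_out = η·P_in = 0.899 × 61609 = 55386 W
n = 1471 rpm
ω = 2π×1471/60 = 154 rad/s
τ = P_out/ω = 55386/154 = 360 N·m

360 N·m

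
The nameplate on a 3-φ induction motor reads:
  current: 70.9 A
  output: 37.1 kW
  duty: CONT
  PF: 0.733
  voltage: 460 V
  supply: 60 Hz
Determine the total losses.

4310 W

P_in = √3·V·I·cosφ = 1.732×460×70.9×0.733 = 41405 W
P_out = 37100 W
Losses = P_in − P_out = 41405 − 37100 = 4305 W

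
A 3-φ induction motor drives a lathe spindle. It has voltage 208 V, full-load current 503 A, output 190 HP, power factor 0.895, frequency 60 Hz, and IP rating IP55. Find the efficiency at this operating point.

87.4 %

P_out = 190 × 746 = 141740 W
P_in = √3·V_L·I_L·cosφ = 1.732 × 208 × 503 × 0.895 = 162182 W
η = P_out / P_in = 141740 / 162182 = 0.874 = 87.4%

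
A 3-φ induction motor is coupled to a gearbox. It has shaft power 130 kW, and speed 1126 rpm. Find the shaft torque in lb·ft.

ω = 2π × 1126/60 = 117.9 rad/s
τ = P/ω = 130000/117.9 = 1103 N·m
In lb·ft: 1103/1.356 = 813 lb·ft

813 lb·ft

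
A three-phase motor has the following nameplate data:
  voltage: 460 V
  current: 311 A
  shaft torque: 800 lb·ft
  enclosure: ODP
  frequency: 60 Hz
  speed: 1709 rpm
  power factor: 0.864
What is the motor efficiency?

τ = 800 lb·ft × 1.356 = 1085 N·m
ω = 2π × 1709/60 = 179 rad/s; P_out = τω = 1085 × 179 = 194215 W
P_in = √3·V_L·I_L·cosφ = 1.732 × 460 × 311 × 0.864 = 214082 W
η = P_out / P_in = 194215 / 214082 = 0.907 = 90.7%

90.7 %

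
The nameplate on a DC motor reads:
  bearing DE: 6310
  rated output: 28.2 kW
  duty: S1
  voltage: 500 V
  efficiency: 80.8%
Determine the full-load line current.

69.8 A

P_out = 28.2 kW = 28200 W
P_in = P_out / η = 28200 / 0.808 = 34901 W
I = P_in / V = 34901 / 500 = 69.8 A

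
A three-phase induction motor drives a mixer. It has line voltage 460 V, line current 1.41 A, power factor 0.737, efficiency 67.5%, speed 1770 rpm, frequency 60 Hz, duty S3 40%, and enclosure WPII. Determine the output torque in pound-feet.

2.22 lb·ft

P_in = √3·V·I·cosφ = 1.732 × 460 × 1.41 × 0.737 = 828 W
P_out = η·P_in = 0.675 × 828 = 559 W
n = 1770 rpm
ω = 2π×1770/60 = 185.4 rad/s
τ = P_out/ω = 559/185.4 = 3.015 N·m
In lb·ft: 3.015/1.356 = 2.22 lb·ft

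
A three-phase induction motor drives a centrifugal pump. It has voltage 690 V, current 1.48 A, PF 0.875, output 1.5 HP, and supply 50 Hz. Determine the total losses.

429 W

P_in = √3·V·I·cosφ = 1.732×690×1.48×0.875 = 1548 W
P_out = 1.5×746 = 1119 W
Losses = P_in − P_out = 1548 − 1119 = 429 W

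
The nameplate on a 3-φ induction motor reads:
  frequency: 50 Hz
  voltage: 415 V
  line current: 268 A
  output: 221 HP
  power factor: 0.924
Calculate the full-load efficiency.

92.6 %

P_out = 221 × 746 = 164866 W
P_in = √3·V_L·I_L·cosφ = 1.732 × 415 × 268 × 0.924 = 177993 W
η = P_out / P_in = 164866 / 177993 = 0.926 = 92.6%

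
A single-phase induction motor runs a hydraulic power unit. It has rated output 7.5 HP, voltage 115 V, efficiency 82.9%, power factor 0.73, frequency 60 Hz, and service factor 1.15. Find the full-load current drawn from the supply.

P_out = 7.5 × 746 = 5595 W
P_in = P_out / η = 5595 / 0.829 = 6749 W
I = P_in / (V·cosφ) = 6749 / (115 × 0.73) = 80.4 A

80.4 A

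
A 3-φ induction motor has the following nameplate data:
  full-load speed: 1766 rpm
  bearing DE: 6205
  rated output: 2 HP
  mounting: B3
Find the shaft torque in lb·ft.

5.95 lb·ft

P_out = 2 × 746 = 1492 W
ω = 2π × 1766/60 = 184.9 rad/s
τ = P_out/ω = 1492/184.9 = 8.069 N·m
In lb·ft: 8.069/1.356 = 5.95 lb·ft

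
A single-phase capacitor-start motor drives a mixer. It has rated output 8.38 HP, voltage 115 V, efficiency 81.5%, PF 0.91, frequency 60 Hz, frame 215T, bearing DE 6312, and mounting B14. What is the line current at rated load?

73.3 A

P_out = 8.38 × 746 = 6251 W
P_in = P_out / η = 6251 / 0.815 = 7670 W
I = P_in / (V·cosφ) = 7670 / (115 × 0.91) = 73.3 A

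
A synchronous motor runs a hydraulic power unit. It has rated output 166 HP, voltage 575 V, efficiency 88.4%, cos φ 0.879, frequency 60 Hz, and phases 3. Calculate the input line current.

P_out = 166 × 746 = 123836 W
P_in = P_out / η = 123836 / 0.884 = 140086 W
I_L = P_in / (√3·V_L·cosφ) = 140086 / (1.732 × 575 × 0.879) = 160 A

160 A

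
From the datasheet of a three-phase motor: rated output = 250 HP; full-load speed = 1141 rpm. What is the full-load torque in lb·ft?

1150 lb·ft

P_out = 250 × 746 = 186500 W
ω = 2π × 1141/60 = 119.5 rad/s
τ = P_out/ω = 186500/119.5 = 1561 N·m
In lb·ft: 1561/1.356 = 1150 lb·ft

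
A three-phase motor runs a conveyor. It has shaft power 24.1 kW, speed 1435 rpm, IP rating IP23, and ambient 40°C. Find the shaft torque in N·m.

ω = 2π × 1435/60 = 150.3 rad/s
τ = P/ω = 24100/150.3 = 160 N·m

160 N·m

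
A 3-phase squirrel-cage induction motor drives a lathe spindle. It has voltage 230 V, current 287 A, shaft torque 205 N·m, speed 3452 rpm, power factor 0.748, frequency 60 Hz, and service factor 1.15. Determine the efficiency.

ω = 2π × 3452/60 = 361.5 rad/s; P_out = τω = 205 × 361.5 = 74108 W
P_in = √3·V_L·I_L·cosφ = 1.732 × 230 × 287 × 0.748 = 85518 W
η = P_out / P_in = 74108 / 85518 = 0.867 = 86.7%

86.7 %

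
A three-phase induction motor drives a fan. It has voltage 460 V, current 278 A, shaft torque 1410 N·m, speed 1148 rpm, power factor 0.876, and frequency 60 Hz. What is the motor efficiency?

ω = 2π × 1148/60 = 120.2 rad/s; P_out = τω = 1410 × 120.2 = 169482 W
P_in = √3·V_L·I_L·cosφ = 1.732 × 460 × 278 × 0.876 = 194024 W
η = P_out / P_in = 169482 / 194024 = 0.874 = 87.4%

87.4 %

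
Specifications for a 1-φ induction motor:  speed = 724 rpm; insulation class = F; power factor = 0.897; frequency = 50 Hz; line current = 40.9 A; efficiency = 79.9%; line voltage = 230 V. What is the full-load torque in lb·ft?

65.6 lb·ft

P_in = V·I·cosφ = 230 × 40.9 × 0.897 = 8438 W
P_out = η·P_in = 0.799 × 8438 = 6742 W
n = 724 rpm
ω = 2π×724/60 = 75.82 rad/s
τ = P_out/ω = 6742/75.82 = 88.92 N·m
In lb·ft: 88.92/1.356 = 65.6 lb·ft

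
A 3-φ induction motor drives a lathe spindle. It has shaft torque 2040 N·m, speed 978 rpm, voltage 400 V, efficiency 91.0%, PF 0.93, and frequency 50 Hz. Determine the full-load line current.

ω = 2π×978/60 = 102.4 rad/s; P_out = τω = 2040 × 102.4 = 208896 W
P_in = P_out / η = 208896 / 0.910 = 229556 W
I_L = P_in / (√3·V_L·cosφ) = 229556 / (1.732 × 400 × 0.93) = 356 A

356 A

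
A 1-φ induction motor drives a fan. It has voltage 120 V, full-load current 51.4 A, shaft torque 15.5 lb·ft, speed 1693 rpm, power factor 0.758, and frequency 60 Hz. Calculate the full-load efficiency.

τ = 15.5 lb·ft × 1.356 = 21.02 N·m
ω = 2π × 1693/60 = 177.3 rad/s; P_out = τω = 21.02 × 177.3 = 3727 W
P_in = V·I·cosφ = 120 × 51.4 × 0.758 = 4675 W
η = P_out / P_in = 3727 / 4675 = 0.797 = 79.7%

79.7 %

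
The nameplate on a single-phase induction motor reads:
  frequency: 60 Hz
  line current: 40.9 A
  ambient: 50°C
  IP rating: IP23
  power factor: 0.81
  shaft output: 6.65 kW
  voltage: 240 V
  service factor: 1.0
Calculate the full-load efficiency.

83.6 %

P_out = 6.65 kW = 6650 W
P_in = V·I·cosφ = 240 × 40.9 × 0.81 = 7951 W
η = P_out / P_in = 6650 / 7951 = 0.836 = 83.6%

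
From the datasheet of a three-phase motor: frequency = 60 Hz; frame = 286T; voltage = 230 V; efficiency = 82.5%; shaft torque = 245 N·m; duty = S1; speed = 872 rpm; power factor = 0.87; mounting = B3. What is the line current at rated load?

78.2 A

ω = 2π×872/60 = 91.32 rad/s; P_out = τω = 245 × 91.32 = 22373 W
P_in = P_out / η = 22373 / 0.825 = 27119 W
I_L = P_in / (√3·V_L·cosφ) = 27119 / (1.732 × 230 × 0.87) = 78.2 A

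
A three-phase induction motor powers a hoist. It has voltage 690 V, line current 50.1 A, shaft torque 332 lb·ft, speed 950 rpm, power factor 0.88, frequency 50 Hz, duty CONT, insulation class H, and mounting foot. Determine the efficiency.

τ = 332 lb·ft × 1.356 = 450.2 N·m
ω = 2π × 950/60 = 99.48 rad/s; P_out = τω = 450.2 × 99.48 = 44786 W
P_in = √3·V_L·I_L·cosφ = 1.732 × 690 × 50.1 × 0.88 = 52689 W
η = P_out / P_in = 44786 / 52689 = 0.850 = 85.0%

85.0 %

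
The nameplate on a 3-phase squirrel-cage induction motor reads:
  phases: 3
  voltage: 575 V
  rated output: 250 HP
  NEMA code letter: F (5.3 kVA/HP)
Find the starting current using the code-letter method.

1330 A

S_LR = 5.3 × 250 = 1325 kVA
I_LR = S_LR/(√3·V_L) = 1325000/(1.732×575) = 1330 A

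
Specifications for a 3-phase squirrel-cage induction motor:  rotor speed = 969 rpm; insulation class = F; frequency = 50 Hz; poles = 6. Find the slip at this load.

n_s = 120f/p = 120×50/6 = 1000 rpm
s = (n_s − n)/n_s = (1000 − 969)/1000 = 0.0310

3.10 %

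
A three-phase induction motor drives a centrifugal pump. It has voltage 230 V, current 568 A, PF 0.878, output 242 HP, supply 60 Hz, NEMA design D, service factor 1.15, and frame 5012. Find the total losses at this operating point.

P_in = √3·V·I·cosφ = 1.732×230×568×0.878 = 198664 W
P_out = 242×746 = 180532 W
Losses = P_in − P_out = 198664 − 180532 = 18132 W

18100 W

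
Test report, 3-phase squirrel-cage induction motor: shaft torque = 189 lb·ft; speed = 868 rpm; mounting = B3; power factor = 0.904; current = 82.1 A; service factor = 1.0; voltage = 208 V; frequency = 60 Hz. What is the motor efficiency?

τ = 189 lb·ft × 1.356 = 256.3 N·m
ω = 2π × 868/60 = 90.9 rad/s; P_out = τω = 256.3 × 90.9 = 23298 W
P_in = √3·V_L·I_L·cosφ = 1.732 × 208 × 82.1 × 0.904 = 26738 W
η = P_out / P_in = 23298 / 26738 = 0.871 = 87.1%

87.1 %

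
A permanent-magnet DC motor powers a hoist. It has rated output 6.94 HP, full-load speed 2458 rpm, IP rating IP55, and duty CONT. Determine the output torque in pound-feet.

P_out = 6.94 × 746 = 5177 W
ω = 2π × 2458/60 = 257.4 rad/s
τ = P_out/ω = 5177/257.4 = 20.11 N·m
In lb·ft: 20.11/1.356 = 14.8 lb·ft

14.8 lb·ft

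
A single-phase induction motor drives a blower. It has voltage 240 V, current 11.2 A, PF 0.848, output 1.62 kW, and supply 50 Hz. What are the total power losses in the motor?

659 W

P_in = V·I·cosφ = 240×11.2×0.848 = 2279 W
P_out = 1620 W
Losses = P_in − P_out = 2279 − 1620 = 659 W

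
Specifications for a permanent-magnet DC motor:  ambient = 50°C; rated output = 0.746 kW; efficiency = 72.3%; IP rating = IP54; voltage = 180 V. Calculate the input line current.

P_out = 0.746 kW = 746 W
P_in = P_out / η = 746 / 0.723 = 1032 W
I = P_in / V = 1032 / 180 = 5.73 A

5.73 A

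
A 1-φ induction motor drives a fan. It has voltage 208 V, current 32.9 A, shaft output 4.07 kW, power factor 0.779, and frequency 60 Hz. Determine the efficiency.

P_out = 4.07 kW = 4070 W
P_in = V·I·cosφ = 208 × 32.9 × 0.779 = 5331 W
η = P_out / P_in = 4070 / 5331 = 0.763 = 76.3%

76.3 %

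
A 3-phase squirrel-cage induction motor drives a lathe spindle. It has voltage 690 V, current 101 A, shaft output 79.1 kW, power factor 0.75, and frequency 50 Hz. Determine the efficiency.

87.4 %

P_out = 79.1 kW = 79100 W
P_in = √3·V_L·I_L·cosφ = 1.732 × 690 × 101 × 0.75 = 90527 W
η = P_out / P_in = 79100 / 90527 = 0.874 = 87.4%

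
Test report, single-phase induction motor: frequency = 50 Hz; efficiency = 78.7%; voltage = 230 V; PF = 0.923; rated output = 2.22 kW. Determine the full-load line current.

P_out = 2.22 kW = 2220 W
P_in = P_out / η = 2220 / 0.787 = 2821 W
I = P_in / (V·cosφ) = 2821 / (230 × 0.923) = 13.3 A

13.3 A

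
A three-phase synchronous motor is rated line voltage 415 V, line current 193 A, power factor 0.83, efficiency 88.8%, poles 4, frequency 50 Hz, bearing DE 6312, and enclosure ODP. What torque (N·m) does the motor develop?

P_in = √3·V·I·cosφ = 1.732 × 415 × 193 × 0.83 = 115141 W
P_out = η·P_in = 0.888 × 115141 = 102245 W
n = n_s = 120×50/4 = 1500 rpm (synchronous)
ω = 2π×1500/60 = 157.1 rad/s
τ = P_out/ω = 102245/157.1 = 651 N·m

651 N·m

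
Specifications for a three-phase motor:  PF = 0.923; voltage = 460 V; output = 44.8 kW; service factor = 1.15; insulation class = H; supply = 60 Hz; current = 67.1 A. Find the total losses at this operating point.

P_in = √3·V·I·cosφ = 1.732×460×67.1×0.923 = 49343 W
P_out = 44800 W
Losses = P_in − P_out = 49343 − 44800 = 4543 W

4540 W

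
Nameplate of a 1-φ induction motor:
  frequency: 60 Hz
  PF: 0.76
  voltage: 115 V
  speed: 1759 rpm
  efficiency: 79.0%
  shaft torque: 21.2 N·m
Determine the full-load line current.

ω = 2π×1759/60 = 184.2 rad/s; P_out = τω = 21.2 × 184.2 = 3905 W
P_in = P_out / η = 3905 / 0.790 = 4943 W
I = P_in / (V·cosφ) = 4943 / (115 × 0.76) = 56.6 A

56.6 A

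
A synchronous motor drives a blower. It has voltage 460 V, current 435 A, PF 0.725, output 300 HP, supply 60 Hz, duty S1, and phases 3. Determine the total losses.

P_in = √3·V·I·cosφ = 1.732×460×435×0.725 = 251266 W
P_out = 300×746 = 223800 W
Losses = P_in − P_out = 251266 − 223800 = 27466 W

27500 W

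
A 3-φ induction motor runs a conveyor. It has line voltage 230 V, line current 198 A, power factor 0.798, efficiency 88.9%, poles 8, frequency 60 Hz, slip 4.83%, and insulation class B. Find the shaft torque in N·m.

P_in = √3·V·I·cosφ = 1.732 × 230 × 198 × 0.798 = 62942 W
P_out = η·P_in = 0.889 × 62942 = 55955 W
n_s = 120×60/8 = 900 rpm; n = 900×(1−0.0483) = 857 rpm
ω = 2π×857/60 = 89.74 rad/s
τ = P_out/ω = 55955/89.74 = 624 N·m

624 N·m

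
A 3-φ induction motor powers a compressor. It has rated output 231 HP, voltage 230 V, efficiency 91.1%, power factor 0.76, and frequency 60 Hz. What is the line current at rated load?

625 A

P_out = 231 × 746 = 172326 W
P_in = P_out / η = 172326 / 0.911 = 189161 W
I_L = P_in / (√3·V_L·cosφ) = 189161 / (1.732 × 230 × 0.76) = 625 A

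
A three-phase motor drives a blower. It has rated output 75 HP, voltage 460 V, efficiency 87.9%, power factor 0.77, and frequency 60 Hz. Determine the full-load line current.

104 A

P_out = 75 × 746 = 55950 W
P_in = P_out / η = 55950 / 0.879 = 63652 W
I_L = P_in / (√3·V_L·cosφ) = 63652 / (1.732 × 460 × 0.77) = 104 A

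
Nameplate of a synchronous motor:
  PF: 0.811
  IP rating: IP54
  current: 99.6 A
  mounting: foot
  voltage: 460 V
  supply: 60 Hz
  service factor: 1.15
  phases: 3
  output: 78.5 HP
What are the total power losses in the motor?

5800 W

P_in = √3·V·I·cosφ = 1.732×460×99.6×0.811 = 64356 W
P_out = 78.5×746 = 58561 W
Losses = P_in − P_out = 64356 − 58561 = 5795 W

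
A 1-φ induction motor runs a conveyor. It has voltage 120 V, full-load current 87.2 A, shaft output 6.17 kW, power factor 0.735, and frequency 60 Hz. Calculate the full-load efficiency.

80.2 %

P_out = 6.17 kW = 6170 W
P_in = V·I·cosφ = 120 × 87.2 × 0.735 = 7691 W
η = P_out / P_in = 6170 / 7691 = 0.802 = 80.2%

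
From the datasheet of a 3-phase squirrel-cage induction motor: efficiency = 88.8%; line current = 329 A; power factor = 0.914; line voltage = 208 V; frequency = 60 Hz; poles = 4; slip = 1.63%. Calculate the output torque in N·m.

519 N·m

P_in = √3·V·I·cosφ = 1.732 × 208 × 329 × 0.914 = 108331 W
P_out = η·P_in = 0.888 × 108331 = 96198 W
n_s = 120×60/4 = 1800 rpm; n = 1800×(1−0.0163) = 1771 rpm
ω = 2π×1771/60 = 185.5 rad/s
τ = P_out/ω = 96198/185.5 = 519 N·m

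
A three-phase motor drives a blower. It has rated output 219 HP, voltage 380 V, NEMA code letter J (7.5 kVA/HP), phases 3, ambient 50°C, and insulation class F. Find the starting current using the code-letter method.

S_LR = 7.5 × 219 = 1642.5 kVA
I_LR = S_LR/(√3·V_L) = 1642500/(1.732×380) = 2500 A

2500 A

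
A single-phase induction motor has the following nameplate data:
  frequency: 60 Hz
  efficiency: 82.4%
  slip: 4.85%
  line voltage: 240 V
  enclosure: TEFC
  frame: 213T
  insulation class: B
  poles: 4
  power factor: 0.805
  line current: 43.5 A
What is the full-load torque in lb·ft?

P_in = V·I·cosφ = 240 × 43.5 × 0.805 = 8404 W
P_out = η·P_in = 0.824 × 8404 = 6925 W
n_s = 120×60/4 = 1800 rpm; n = 1800×(1−0.0485) = 1713 rpm
ω = 2π×1713/60 = 179.4 rad/s
τ = P_out/ω = 6925/179.4 = 38.6 N·m
In lb·ft: 38.6/1.356 = 28.5 lb·ft

28.5 lb·ft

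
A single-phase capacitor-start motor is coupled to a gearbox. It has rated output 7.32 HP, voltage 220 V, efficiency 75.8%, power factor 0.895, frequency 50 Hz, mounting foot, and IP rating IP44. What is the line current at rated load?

P_out = 7.32 × 746 = 5461 W
P_in = P_out / η = 5461 / 0.758 = 7204 W
I = P_in / (V·cosφ) = 7204 / (220 × 0.895) = 36.6 A

36.6 A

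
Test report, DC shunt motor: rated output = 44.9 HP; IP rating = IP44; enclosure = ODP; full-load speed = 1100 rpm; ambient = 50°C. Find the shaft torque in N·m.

P_out = 44.9 × 746 = 33495 W
ω = 2π × 1100/60 = 115.2 rad/s
τ = P_out/ω = 33495/115.2 = 291 N·m

291 N·m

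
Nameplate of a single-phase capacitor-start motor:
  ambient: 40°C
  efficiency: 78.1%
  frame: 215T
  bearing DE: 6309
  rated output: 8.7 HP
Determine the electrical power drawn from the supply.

8.31 kW

P_out = 8.7 × 746 = 6490 W
P_in = P_out/η = 6490/0.781 = 8310 W = 8.31 kW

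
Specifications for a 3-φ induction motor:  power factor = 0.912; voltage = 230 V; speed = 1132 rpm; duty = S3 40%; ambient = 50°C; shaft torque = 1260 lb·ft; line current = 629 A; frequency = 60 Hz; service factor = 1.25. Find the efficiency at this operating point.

88.6 %

τ = 1260 lb·ft × 1.356 = 1709 N·m
ω = 2π × 1132/60 = 118.5 rad/s; P_out = τω = 1709 × 118.5 = 202517 W
P_in = √3·V_L·I_L·cosφ = 1.732 × 230 × 629 × 0.912 = 228518 W
η = P_out / P_in = 202517 / 228518 = 0.886 = 88.6%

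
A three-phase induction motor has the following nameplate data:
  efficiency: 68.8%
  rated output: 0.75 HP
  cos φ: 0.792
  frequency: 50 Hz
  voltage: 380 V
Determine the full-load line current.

1.56 A

P_out = 0.75 × 746 = 560 W
P_in = P_out / η = 560 / 0.688 = 814 W
I_L = P_in / (√3·V_L·cosφ) = 814 / (1.732 × 380 × 0.792) = 1.56 A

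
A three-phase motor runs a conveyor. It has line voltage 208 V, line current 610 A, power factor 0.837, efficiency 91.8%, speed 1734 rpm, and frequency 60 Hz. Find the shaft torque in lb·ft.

P_in = √3·V·I·cosφ = 1.732 × 208 × 610 × 0.837 = 183936 W
P_out = η·P_in = 0.918 × 183936 = 168853 W
n = 1734 rpm
ω = 2π×1734/60 = 181.6 rad/s
τ = P_out/ω = 168853/181.6 = 929.8 N·m
In lb·ft: 929.8/1.356 = 686 lb·ft

686 lb·ft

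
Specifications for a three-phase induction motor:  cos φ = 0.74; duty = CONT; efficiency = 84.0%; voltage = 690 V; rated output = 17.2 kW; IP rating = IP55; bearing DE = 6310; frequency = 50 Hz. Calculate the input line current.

23.2 A

P_out = 17.2 kW = 17200 W
P_in = P_out / η = 17200 / 0.840 = 20476 W
I_L = P_in / (√3·V_L·cosφ) = 20476 / (1.732 × 690 × 0.74) = 23.2 A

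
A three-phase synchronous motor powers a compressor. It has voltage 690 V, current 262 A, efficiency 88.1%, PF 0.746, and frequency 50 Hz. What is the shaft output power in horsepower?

P_in = √3·V·I·cosφ = 1.732 × 690 × 262 × 0.746 = 233581 W
P_out = η·P_in = 0.881 × 233581 = 205785 W
= 205785/746 = 276 HP

276 HP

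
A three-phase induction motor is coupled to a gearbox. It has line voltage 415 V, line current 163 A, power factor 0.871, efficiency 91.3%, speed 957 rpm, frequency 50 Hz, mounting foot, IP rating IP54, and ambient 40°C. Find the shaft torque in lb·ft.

686 lb·ft

P_in = √3·V·I·cosφ = 1.732 × 415 × 163 × 0.871 = 102047 W
P_out = η·P_in = 0.913 × 102047 = 93169 W
n = 957 rpm
ω = 2π×957/60 = 100.2 rad/s
τ = P_out/ω = 93169/100.2 = 929.8 N·m
In lb·ft: 929.8/1.356 = 686 lb·ft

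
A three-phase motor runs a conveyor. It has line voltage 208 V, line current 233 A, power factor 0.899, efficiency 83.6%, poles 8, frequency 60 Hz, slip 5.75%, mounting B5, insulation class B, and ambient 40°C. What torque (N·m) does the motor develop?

710 N·m

P_in = √3·V·I·cosφ = 1.732 × 208 × 233 × 0.899 = 75462 W
P_out = η·P_in = 0.836 × 75462 = 63086 W
n_s = 120×60/8 = 900 rpm; n = 900×(1−0.0575) = 848 rpm
ω = 2π×848/60 = 88.8 rad/s
τ = P_out/ω = 63086/88.8 = 710 N·m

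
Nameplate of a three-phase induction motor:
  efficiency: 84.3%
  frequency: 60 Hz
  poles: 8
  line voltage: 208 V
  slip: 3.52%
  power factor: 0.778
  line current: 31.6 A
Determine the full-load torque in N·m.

P_in = √3·V·I·cosφ = 1.732 × 208 × 31.6 × 0.778 = 8857 W
P_out = η·P_in = 0.843 × 8857 = 7466 W
n_s = 120×60/8 = 900 rpm; n = 900×(1−0.0352) = 868 rpm
ω = 2π×868/60 = 90.9 rad/s
τ = P_out/ω = 7466/90.9 = 82.1 N·m

82.1 N·m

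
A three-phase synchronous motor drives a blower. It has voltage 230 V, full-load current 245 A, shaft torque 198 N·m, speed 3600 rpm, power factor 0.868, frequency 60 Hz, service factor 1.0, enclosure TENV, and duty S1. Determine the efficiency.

ω = 2π × 3600/60 = 377 rad/s; P_out = τω = 198 × 377 = 74646 W
P_in = √3·V_L·I_L·cosφ = 1.732 × 230 × 245 × 0.868 = 84715 W
η = P_out / P_in = 74646 / 84715 = 0.881 = 88.1%

88.1 %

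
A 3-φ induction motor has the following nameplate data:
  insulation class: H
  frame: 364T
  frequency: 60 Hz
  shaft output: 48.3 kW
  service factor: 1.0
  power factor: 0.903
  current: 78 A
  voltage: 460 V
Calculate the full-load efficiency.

86.1 %

P_out = 48.3 kW = 48300 W
P_in = √3·V_L·I_L·cosφ = 1.732 × 460 × 78 × 0.903 = 56116 W
η = P_out / P_in = 48300 / 56116 = 0.861 = 86.1%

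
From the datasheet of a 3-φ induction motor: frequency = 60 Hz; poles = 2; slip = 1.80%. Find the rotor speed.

n_s = 120f/p = 120×60/2 = 3600 rpm
n = n_s(1 − s) = 3600 × (1 − 0.018) = 3535 rpm

3535 rpm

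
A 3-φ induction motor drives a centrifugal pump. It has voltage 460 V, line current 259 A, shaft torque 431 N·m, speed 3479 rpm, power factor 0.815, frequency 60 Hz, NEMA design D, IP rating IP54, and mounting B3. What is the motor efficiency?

ω = 2π × 3479/60 = 364.3 rad/s; P_out = τω = 431 × 364.3 = 157013 W
P_in = √3·V_L·I_L·cosφ = 1.732 × 460 × 259 × 0.815 = 168176 W
η = P_out / P_in = 157013 / 168176 = 0.934 = 93.4%

93.4 %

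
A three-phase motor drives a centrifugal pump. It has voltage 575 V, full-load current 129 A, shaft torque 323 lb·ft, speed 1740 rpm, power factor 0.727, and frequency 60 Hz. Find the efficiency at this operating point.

τ = 323 lb·ft × 1.356 = 438 N·m
ω = 2π × 1740/60 = 182.2 rad/s; P_out = τω = 438 × 182.2 = 79804 W
P_in = √3·V_L·I_L·cosφ = 1.732 × 575 × 129 × 0.727 = 93398 W
η = P_out / P_in = 79804 / 93398 = 0.854 = 85.4%

85.4 %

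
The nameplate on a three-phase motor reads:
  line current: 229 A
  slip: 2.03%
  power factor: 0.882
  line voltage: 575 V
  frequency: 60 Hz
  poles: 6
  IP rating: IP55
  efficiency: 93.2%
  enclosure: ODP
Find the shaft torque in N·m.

1520 N·m

P_in = √3·V·I·cosφ = 1.732 × 575 × 229 × 0.882 = 201150 W
P_out = η·P_in = 0.932 × 201150 = 187472 W
n_s = 120×60/6 = 1200 rpm; n = 1200×(1−0.0203) = 1176 rpm
ω = 2π×1176/60 = 123.2 rad/s
τ = P_out/ω = 187472/123.2 = 1520 N·m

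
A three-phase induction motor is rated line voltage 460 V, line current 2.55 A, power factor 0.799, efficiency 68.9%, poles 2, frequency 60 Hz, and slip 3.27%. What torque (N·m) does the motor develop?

P_in = √3·V·I·cosφ = 1.732 × 460 × 2.55 × 0.799 = 1623 W
P_out = η·P_in = 0.689 × 1623 = 1118 W
n_s = 120×60/2 = 3600 rpm; n = 3600×(1−0.0327) = 3482 rpm
ω = 2π×3482/60 = 364.6 rad/s
τ = P_out/ω = 1118/364.6 = 3.07 N·m

3.07 N·m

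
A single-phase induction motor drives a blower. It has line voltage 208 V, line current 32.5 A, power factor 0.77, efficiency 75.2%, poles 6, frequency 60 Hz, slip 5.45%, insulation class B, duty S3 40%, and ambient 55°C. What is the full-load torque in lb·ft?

24.3 lb·ft

P_in = V·I·cosφ = 208 × 32.5 × 0.77 = 5205 W
P_out = η·P_in = 0.752 × 5205 = 3914 W
n_s = 120×60/6 = 1200 rpm; n = 1200×(1−0.0545) = 1135 rpm
ω = 2π×1135/60 = 118.9 rad/s
τ = P_out/ω = 3914/118.9 = 32.92 N·m
In lb·ft: 32.92/1.356 = 24.3 lb·ft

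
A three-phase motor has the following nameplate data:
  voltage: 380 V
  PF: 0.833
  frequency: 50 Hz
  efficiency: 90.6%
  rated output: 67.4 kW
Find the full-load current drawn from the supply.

P_out = 67.4 kW = 67400 W
P_in = P_out / η = 67400 / 0.906 = 74393 W
I_L = P_in / (√3·V_L·cosφ) = 74393 / (1.732 × 380 × 0.833) = 136 A

136 A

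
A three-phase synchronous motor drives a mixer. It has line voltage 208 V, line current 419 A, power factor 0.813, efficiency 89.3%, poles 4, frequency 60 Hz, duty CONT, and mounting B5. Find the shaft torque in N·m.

P_in = √3·V·I·cosφ = 1.732 × 208 × 419 × 0.813 = 122720 W
P_out = η·P_in = 0.893 × 122720 = 109589 W
n = n_s = 120×60/4 = 1800 rpm (synchronous)
ω = 2π×1800/60 = 188.5 rad/s
τ = P_out/ω = 109589/188.5 = 581 N·m

581 N·m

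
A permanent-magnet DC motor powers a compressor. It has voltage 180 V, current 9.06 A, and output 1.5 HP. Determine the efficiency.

68.6 %

P_out = 1.5 × 746 = 1119 W
P_in = V·I = 180 × 9.06 = 1631 W
η = P_out / P_in = 1119 / 1631 = 0.686 = 68.6%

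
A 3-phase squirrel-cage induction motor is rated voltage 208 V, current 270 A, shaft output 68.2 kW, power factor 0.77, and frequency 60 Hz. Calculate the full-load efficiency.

P_out = 68.2 kW = 68200 W
P_in = √3·V_L·I_L·cosφ = 1.732 × 208 × 270 × 0.77 = 74897 W
η = P_out / P_in = 68200 / 74897 = 0.911 = 91.1%

91.1 %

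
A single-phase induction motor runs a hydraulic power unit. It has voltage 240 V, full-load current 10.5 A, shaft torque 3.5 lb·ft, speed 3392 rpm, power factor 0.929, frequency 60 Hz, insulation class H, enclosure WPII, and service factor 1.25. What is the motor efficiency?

τ = 3.5 lb·ft × 1.356 = 4.746 N·m
ω = 2π × 3392/60 = 355.2 rad/s; P_out = τω = 4.746 × 355.2 = 1686 W
P_in = V·I·cosφ = 240 × 10.5 × 0.929 = 2341 W
η = P_out / P_in = 1686 / 2341 = 0.720 = 72.0%

72.0 %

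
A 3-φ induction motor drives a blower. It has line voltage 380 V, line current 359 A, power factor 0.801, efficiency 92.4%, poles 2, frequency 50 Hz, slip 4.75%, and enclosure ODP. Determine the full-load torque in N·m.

P_in = √3·V·I·cosφ = 1.732 × 380 × 359 × 0.801 = 189260 W
P_out = η·P_in = 0.924 × 189260 = 174876 W
n_s = 120×50/2 = 3000 rpm; n = 3000×(1−0.0475) = 2858 rpm
ω = 2π×2858/60 = 299.3 rad/s
τ = P_out/ω = 174876/299.3 = 584 N·m

584 N·m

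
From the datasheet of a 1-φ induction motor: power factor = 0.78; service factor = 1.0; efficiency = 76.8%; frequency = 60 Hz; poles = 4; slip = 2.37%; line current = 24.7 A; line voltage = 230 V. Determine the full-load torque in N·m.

18.5 N·m

P_in = V·I·cosφ = 230 × 24.7 × 0.78 = 4431 W
P_out = η·P_in = 0.768 × 4431 = 3403 W
n_s = 120×60/4 = 1800 rpm; n = 1800×(1−0.0237) = 1757 rpm
ω = 2π×1757/60 = 184 rad/s
τ = P_out/ω = 3403/184 = 18.5 N·m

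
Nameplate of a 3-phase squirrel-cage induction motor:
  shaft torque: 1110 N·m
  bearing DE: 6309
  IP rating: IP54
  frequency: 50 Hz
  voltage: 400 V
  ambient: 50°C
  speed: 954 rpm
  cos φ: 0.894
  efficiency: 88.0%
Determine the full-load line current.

203 A

ω = 2π×954/60 = 99.9 rad/s; P_out = τω = 1110 × 99.9 = 110889 W
P_in = P_out / η = 110889 / 0.880 = 126010 W
I_L = P_in / (√3·V_L·cosφ) = 126010 / (1.732 × 400 × 0.894) = 203 A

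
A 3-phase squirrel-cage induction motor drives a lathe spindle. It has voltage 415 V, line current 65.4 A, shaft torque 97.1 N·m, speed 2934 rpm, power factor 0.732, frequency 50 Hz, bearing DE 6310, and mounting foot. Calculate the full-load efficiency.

ω = 2π × 2934/60 = 307.2 rad/s; P_out = τω = 97.1 × 307.2 = 29829 W
P_in = √3·V_L·I_L·cosφ = 1.732 × 415 × 65.4 × 0.732 = 34410 W
η = P_out / P_in = 29829 / 34410 = 0.867 = 86.7%

86.7 %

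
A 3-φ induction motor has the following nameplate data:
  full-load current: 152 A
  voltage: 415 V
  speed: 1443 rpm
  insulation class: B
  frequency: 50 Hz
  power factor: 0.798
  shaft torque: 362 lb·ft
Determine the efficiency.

85.1 %

τ = 362 lb·ft × 1.356 = 490.9 N·m
ω = 2π × 1443/60 = 151.1 rad/s; P_out = τω = 490.9 × 151.1 = 74175 W
P_in = √3·V_L·I_L·cosφ = 1.732 × 415 × 152 × 0.798 = 87185 W
η = P_out / P_in = 74175 / 87185 = 0.851 = 85.1%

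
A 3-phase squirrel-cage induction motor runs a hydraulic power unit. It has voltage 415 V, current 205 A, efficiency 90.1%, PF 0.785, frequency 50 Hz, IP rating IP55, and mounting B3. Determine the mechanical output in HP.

P_in = √3·V·I·cosφ = 1.732 × 415 × 205 × 0.785 = 115670 W
P_out = η·P_in = 0.901 × 115670 = 104219 W
= 104219/746 = 140 HP

140 HP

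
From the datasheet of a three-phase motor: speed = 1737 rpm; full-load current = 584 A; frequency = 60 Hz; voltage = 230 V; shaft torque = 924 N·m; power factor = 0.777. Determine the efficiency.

93.0 %

ω = 2π × 1737/60 = 181.9 rad/s; P_out = τω = 924 × 181.9 = 168076 W
P_in = √3·V_L·I_L·cosφ = 1.732 × 230 × 584 × 0.777 = 180763 W
η = P_out / P_in = 168076 / 180763 = 0.930 = 93.0%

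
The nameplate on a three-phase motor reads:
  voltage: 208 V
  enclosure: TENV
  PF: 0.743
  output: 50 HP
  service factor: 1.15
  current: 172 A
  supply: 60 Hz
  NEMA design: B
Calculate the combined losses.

8.74 kW

P_in = √3·V·I·cosφ = 1.732×208×172×0.743 = 46039 W
P_out = 50×746 = 37300 W
Losses = P_in − P_out = 46039 − 37300 = 8739 W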